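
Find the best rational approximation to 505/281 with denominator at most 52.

88/49

Expand x = 505/281 as a continued fraction with the Euclidean algorithm:
  505 = 1*281 + 224, so a_0 = 1.
  281 = 1*224 + 57, so a_1 = 1.
  224 = 3*57 + 53, so a_2 = 3.
  57 = 1*53 + 4, so a_3 = 1.
  53 = 13*4 + 1, so a_4 = 13.
  4 = 4*1 + 0, so a_5 = 4.
so x = [1; 1, 3, 1, 13, 4].
Convergents (p_i = a_i*p_{i-1} + p_{i-2}, q_i = a_i*q_{i-1} + q_{i-2} with p_{-2}=0, p_{-1}=1, q_{-2}=1, q_{-1}=0), until the denominator exceeds 52:
  i=0: a_0=1, p_0 = 1*1 + 0 = 1, q_0 = 1*0 + 1 = 1.
  i=1: a_1=1, p_1 = 1*1 + 1 = 2, q_1 = 1*1 + 0 = 1.
  i=2: a_2=3, p_2 = 3*2 + 1 = 7, q_2 = 3*1 + 1 = 4.
  i=3: a_3=1, p_3 = 1*7 + 2 = 9, q_3 = 1*4 + 1 = 5.
  i=4: a_4=13, p_4 = 13*9 + 7 = 124, q_4 = 13*5 + 4 = 69.
q_4 = 69 > 52, so the last convergent with denominator <= 52 is p_3/q_3 = 9/5.
The closest fraction with denominator <= 52 is either p_3/q_3 or the intermediate fraction (k*p_3 + p_2)/(k*q_3 + q_2) with the largest k >= 1 whose denominator stays <= 52; these approach x as k grows, and every other convergent or intermediate fraction in range is farther away.
Largest k: floor((52 - q_2)/q_3) = floor((52 - 4)/5) = 9.
That gives (9*9 + 7)/(9*5 + 4) = 88/49.
Compare the errors: |x - 9/5| = |505*5 - 9*281|/(281*5) = 4/1405, and |x - 88/49| = |505*49 - 88*281|/(281*49) = 17/13769.
Cross-multiplying, 17*1405 = 23885 < 55076 = 4*13769, so 17/13769 is smaller: the intermediate fraction 88/49 is closer to x than 9/5.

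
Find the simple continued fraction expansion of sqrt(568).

Write x_i = (sqrt(568) + m_i)/d_i with (m_0, d_0) = (0, 1). a_0 = floor(sqrt(568)) = 23, since 23^2 = 529 <= 568 < 576 = 24^2.
Iterate m_{i+1} = d_i*a_i - m_i, d_{i+1} = (568 - m_{i+1}^2)/d_i, a_{i+1} = floor((a_0 + m_{i+1})/d_{i+1}):
  m_1 = 1*23 - 0 = 23, d_1 = (568 - 23^2)/1 = 39/1 = 39, a_1 = floor((23 + 23)/39) = 1.
  m_2 = 39*1 - 23 = 16, d_2 = (568 - 16^2)/39 = 312/39 = 8, a_2 = floor((23 + 16)/8) = 4.
  m_3 = 8*4 - 16 = 16, d_3 = (568 - 16^2)/8 = 312/8 = 39, a_3 = floor((23 + 16)/39) = 1.
  m_4 = 39*1 - 16 = 23, d_4 = (568 - 23^2)/39 = 39/39 = 1, a_4 = floor((23 + 23)/1) = 46.
  m_5 = 1*46 - 23 = 23, d_5 = (568 - 23^2)/1 = 39/1 = 39: (m_5, d_5) = (m_1, d_1) = (23, 39), so from here the quotients repeat a_1, ..., a_4; the period length is 4.
Hence the expansion of sqrt(568) is a_0 = 23 followed by the repeating block 1, 4, 1, 46 (period 4).

[23; (1, 4, 1, 46)]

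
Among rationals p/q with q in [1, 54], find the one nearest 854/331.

129/50

Expand x = 854/331 as a continued fraction with the Euclidean algorithm:
  854 = 2*331 + 192, so a_0 = 2.
  331 = 1*192 + 139, so a_1 = 1.
  192 = 1*139 + 53, so a_2 = 1.
  139 = 2*53 + 33, so a_3 = 2.
  53 = 1*33 + 20, so a_4 = 1.
  33 = 1*20 + 13, so a_5 = 1.
  20 = 1*13 + 7, so a_6 = 1.
  13 = 1*7 + 6, so a_7 = 1.
  7 = 1*6 + 1, so a_8 = 1.
  6 = 6*1 + 0, so a_9 = 6.
so x = [2; 1, 1, 2, 1, 1, 1, 1, 1, 6].
Convergents (p_i = a_i*p_{i-1} + p_{i-2}, q_i = a_i*q_{i-1} + q_{i-2} with p_{-2}=0, p_{-1}=1, q_{-2}=1, q_{-1}=0), until the denominator exceeds 54:
  i=0: a_0=2, p_0 = 2*1 + 0 = 2, q_0 = 2*0 + 1 = 1.
  i=1: a_1=1, p_1 = 1*2 + 1 = 3, q_1 = 1*1 + 0 = 1.
  i=2: a_2=1, p_2 = 1*3 + 2 = 5, q_2 = 1*1 + 1 = 2.
  i=3: a_3=2, p_3 = 2*5 + 3 = 13, q_3 = 2*2 + 1 = 5.
  i=4: a_4=1, p_4 = 1*13 + 5 = 18, q_4 = 1*5 + 2 = 7.
  i=5: a_5=1, p_5 = 1*18 + 13 = 31, q_5 = 1*7 + 5 = 12.
  i=6: a_6=1, p_6 = 1*31 + 18 = 49, q_6 = 1*12 + 7 = 19.
  i=7: a_7=1, p_7 = 1*49 + 31 = 80, q_7 = 1*19 + 12 = 31.
  i=8: a_8=1, p_8 = 1*80 + 49 = 129, q_8 = 1*31 + 19 = 50.
  i=9: a_9=6, p_9 = 6*129 + 80 = 854, q_9 = 6*50 + 31 = 331.
q_9 = 331 > 54, so the last convergent with denominator <= 54 is p_8/q_8 = 129/50.
The closest fraction with denominator <= 54 is either p_8/q_8 or the intermediate fraction (k*p_8 + p_7)/(k*q_8 + q_7) with the largest k >= 1 whose denominator stays <= 54; these approach x as k grows, and every other convergent or intermediate fraction in range is farther away.
Largest k: floor((54 - q_7)/q_8) = floor((54 - 31)/50) = 0.
Since k = 0, no intermediate fraction beyond p_8/q_8 has denominator <= 54, so the convergent 129/50 is the closest (its error is |854*50 - 129*331|/(331*50) = 1/16550).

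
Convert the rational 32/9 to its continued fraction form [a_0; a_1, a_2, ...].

[3; 1, 1, 4]

Run the Euclidean algorithm on 32 and 9; the successive quotients are the partial quotients a_0, a_1, ... (each step inverts the fractional part left over by the previous one):
  32 = 3*9 + 5, so a_0 = 3.
  9 = 1*5 + 4, so a_1 = 1.
  5 = 1*4 + 1, so a_2 = 1.
  4 = 4*1 + 0, so a_3 = 4.
The remainder reaches 0 after 4 divisions, so the expansion has 4 partial quotients, read off in order.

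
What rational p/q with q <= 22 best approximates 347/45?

Expand x = 347/45 as a continued fraction with the Euclidean algorithm:
  347 = 7*45 + 32, so a_0 = 7.
  45 = 1*32 + 13, so a_1 = 1.
  32 = 2*13 + 6, so a_2 = 2.
  13 = 2*6 + 1, so a_3 = 2.
  6 = 6*1 + 0, so a_4 = 6.
so x = [7; 1, 2, 2, 6].
Convergents (p_i = a_i*p_{i-1} + p_{i-2}, q_i = a_i*q_{i-1} + q_{i-2} with p_{-2}=0, p_{-1}=1, q_{-2}=1, q_{-1}=0), until the denominator exceeds 22:
  i=0: a_0=7, p_0 = 7*1 + 0 = 7, q_0 = 7*0 + 1 = 1.
  i=1: a_1=1, p_1 = 1*7 + 1 = 8, q_1 = 1*1 + 0 = 1.
  i=2: a_2=2, p_2 = 2*8 + 7 = 23, q_2 = 2*1 + 1 = 3.
  i=3: a_3=2, p_3 = 2*23 + 8 = 54, q_3 = 2*3 + 1 = 7.
  i=4: a_4=6, p_4 = 6*54 + 23 = 347, q_4 = 6*7 + 3 = 45.
q_4 = 45 > 22, so the last convergent with denominator <= 22 is p_3/q_3 = 54/7.
The closest fraction with denominator <= 22 is either p_3/q_3 or the intermediate fraction (k*p_3 + p_2)/(k*q_3 + q_2) with the largest k >= 1 whose denominator stays <= 22; these approach x as k grows, and every other convergent or intermediate fraction in range is farther away.
Largest k: floor((22 - q_2)/q_3) = floor((22 - 3)/7) = 2.
That gives (2*54 + 23)/(2*7 + 3) = 131/17.
Compare the errors: |x - 54/7| = |347*7 - 54*45|/(45*7) = 1/315, and |x - 131/17| = |347*17 - 131*45|/(45*17) = 4/765.
Cross-multiplying, 1*765 = 765 < 1260 = 4*315, so 1/315 is smaller: the convergent 54/7 is closer to x than 131/17.

54/7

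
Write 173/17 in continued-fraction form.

Run the Euclidean algorithm on 173 and 17; the successive quotients are the partial quotients a_0, a_1, ... (each step inverts the fractional part left over by the previous one):
  173 = 10*17 + 3, so a_0 = 10.
  17 = 5*3 + 2, so a_1 = 5.
  3 = 1*2 + 1, so a_2 = 1.
  2 = 2*1 + 0, so a_3 = 2.
The remainder reaches 0 after 4 divisions, so the expansion has 4 partial quotients, read off in order.

[10; 5, 1, 2]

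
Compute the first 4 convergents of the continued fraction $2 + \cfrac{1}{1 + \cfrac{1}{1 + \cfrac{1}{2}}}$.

2/1, 3/1, 5/2, 13/5

Using the convergent recurrence p_i = a_i*p_{i-1} + p_{i-2}, q_i = a_i*q_{i-1} + q_{i-2} with p_{-2}=0, p_{-1}=1, q_{-2}=1, q_{-1}=0:
  i=0: a_0=2, p_0 = 2*1 + 0 = 2, q_0 = 2*0 + 1 = 1.
  i=1: a_1=1, p_1 = 1*2 + 1 = 3, q_1 = 1*1 + 0 = 1.
  i=2: a_2=1, p_2 = 1*3 + 2 = 5, q_2 = 1*1 + 1 = 2.
  i=3: a_3=2, p_3 = 2*5 + 3 = 13, q_3 = 2*2 + 1 = 5.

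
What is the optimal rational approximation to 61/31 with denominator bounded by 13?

2/1

Expand x = 61/31 as a continued fraction with the Euclidean algorithm:
  61 = 1*31 + 30, so a_0 = 1.
  31 = 1*30 + 1, so a_1 = 1.
  30 = 30*1 + 0, so a_2 = 30.
so x = [1; 1, 30].
Convergents (p_i = a_i*p_{i-1} + p_{i-2}, q_i = a_i*q_{i-1} + q_{i-2} with p_{-2}=0, p_{-1}=1, q_{-2}=1, q_{-1}=0), until the denominator exceeds 13:
  i=0: a_0=1, p_0 = 1*1 + 0 = 1, q_0 = 1*0 + 1 = 1.
  i=1: a_1=1, p_1 = 1*1 + 1 = 2, q_1 = 1*1 + 0 = 1.
  i=2: a_2=30, p_2 = 30*2 + 1 = 61, q_2 = 30*1 + 1 = 31.
q_2 = 31 > 13, so the last convergent with denominator <= 13 is p_1/q_1 = 2/1.
The closest fraction with denominator <= 13 is either p_1/q_1 or the intermediate fraction (k*p_1 + p_0)/(k*q_1 + q_0) with the largest k >= 1 whose denominator stays <= 13; these approach x as k grows, and every other convergent or intermediate fraction in range is farther away.
Largest k: floor((13 - q_0)/q_1) = floor((13 - 1)/1) = 12.
That gives (12*2 + 1)/(12*1 + 1) = 25/13.
Compare the errors: |x - 2/1| = |61*1 - 2*31|/(31*1) = 1/31, and |x - 25/13| = |61*13 - 25*31|/(31*13) = 18/403.
Cross-multiplying, 1*403 = 403 < 558 = 18*31, so 1/31 is smaller: the convergent 2/1 is closer to x than 25/13.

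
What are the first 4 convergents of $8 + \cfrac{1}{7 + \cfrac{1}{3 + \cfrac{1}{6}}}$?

Using the convergent recurrence p_i = a_i*p_{i-1} + p_{i-2}, q_i = a_i*q_{i-1} + q_{i-2} with p_{-2}=0, p_{-1}=1, q_{-2}=1, q_{-1}=0:
  i=0: a_0=8, p_0 = 8*1 + 0 = 8, q_0 = 8*0 + 1 = 1.
  i=1: a_1=7, p_1 = 7*8 + 1 = 57, q_1 = 7*1 + 0 = 7.
  i=2: a_2=3, p_2 = 3*57 + 8 = 179, q_2 = 3*7 + 1 = 22.
  i=3: a_3=6, p_3 = 6*179 + 57 = 1131, q_3 = 6*22 + 7 = 139.

8/1, 57/7, 179/22, 1131/139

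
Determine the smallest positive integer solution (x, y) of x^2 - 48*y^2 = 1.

First expand sqrt(48) as a continued fraction. With x_i = (sqrt(48) + m_i)/d_i and (m_0, d_0) = (0, 1): a_0 = floor(sqrt(48)) = 6, since 6^2 = 36 <= 48 < 49 = 7^2.
Iterate m_{i+1} = d_i*a_i - m_i, d_{i+1} = (48 - m_{i+1}^2)/d_i, a_{i+1} = floor((a_0 + m_{i+1})/d_{i+1}):
  m_1 = 1*6 - 0 = 6, d_1 = (48 - 6^2)/1 = 12/1 = 12, a_1 = floor((6 + 6)/12) = 1.
  m_2 = 12*1 - 6 = 6, d_2 = (48 - 6^2)/12 = 12/12 = 1, a_2 = floor((6 + 6)/1) = 12.
  m_3 = 1*12 - 6 = 6, d_3 = (48 - 6^2)/1 = 12/1 = 12: (m_3, d_3) = (m_1, d_1) = (6, 12), so from here the quotients repeat a_1, a_2; the period length is 2.
So sqrt(48) = [6; (1, 12)] with period length k = 2.
k is even, so the fundamental solution of x^2 - 48y^2 = 1 is (p_{k-1}, q_{k-1}) = (p_1, q_1); compute convergents through index 1.
Convergents (p_i = a_i*p_{i-1} + p_{i-2}, q_i = a_i*q_{i-1} + q_{i-2} with p_{-2}=0, p_{-1}=1, q_{-2}=1, q_{-1}=0):
  i=0: a_0=6, p_0 = 6*1 + 0 = 6, q_0 = 6*0 + 1 = 1.
  i=1: a_1=1, p_1 = 1*6 + 1 = 7, q_1 = 1*1 + 0 = 1.
Check: 7^2 - 48*1^2 = 49 - 48 = 1, so (x, y) = (7, 1) solves the equation, and by the theorem it is the least positive solution.

(x, y) = (7, 1)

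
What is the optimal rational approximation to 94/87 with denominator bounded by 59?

27/25

Expand x = 94/87 as a continued fraction with the Euclidean algorithm:
  94 = 1*87 + 7, so a_0 = 1.
  87 = 12*7 + 3, so a_1 = 12.
  7 = 2*3 + 1, so a_2 = 2.
  3 = 3*1 + 0, so a_3 = 3.
so x = [1; 12, 2, 3].
Convergents (p_i = a_i*p_{i-1} + p_{i-2}, q_i = a_i*q_{i-1} + q_{i-2} with p_{-2}=0, p_{-1}=1, q_{-2}=1, q_{-1}=0), until the denominator exceeds 59:
  i=0: a_0=1, p_0 = 1*1 + 0 = 1, q_0 = 1*0 + 1 = 1.
  i=1: a_1=12, p_1 = 12*1 + 1 = 13, q_1 = 12*1 + 0 = 12.
  i=2: a_2=2, p_2 = 2*13 + 1 = 27, q_2 = 2*12 + 1 = 25.
  i=3: a_3=3, p_3 = 3*27 + 13 = 94, q_3 = 3*25 + 12 = 87.
q_3 = 87 > 59, so the last convergent with denominator <= 59 is p_2/q_2 = 27/25.
The closest fraction with denominator <= 59 is either p_2/q_2 or the intermediate fraction (k*p_2 + p_1)/(k*q_2 + q_1) with the largest k >= 1 whose denominator stays <= 59; these approach x as k grows, and every other convergent or intermediate fraction in range is farther away.
Largest k: floor((59 - q_1)/q_2) = floor((59 - 12)/25) = 1.
That gives (1*27 + 13)/(1*25 + 12) = 40/37.
Compare the errors: |x - 27/25| = |94*25 - 27*87|/(87*25) = 1/2175, and |x - 40/37| = |94*37 - 40*87|/(87*37) = 2/3219.
Cross-multiplying, 1*3219 = 3219 < 4350 = 2*2175, so 1/2175 is smaller: the convergent 27/25 is closer to x than 40/37.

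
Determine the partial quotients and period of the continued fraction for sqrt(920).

Write x_i = (sqrt(920) + m_i)/d_i with (m_0, d_0) = (0, 1). a_0 = floor(sqrt(920)) = 30, since 30^2 = 900 <= 920 < 961 = 31^2.
Iterate m_{i+1} = d_i*a_i - m_i, d_{i+1} = (920 - m_{i+1}^2)/d_i, a_{i+1} = floor((a_0 + m_{i+1})/d_{i+1}):
  m_1 = 1*30 - 0 = 30, d_1 = (920 - 30^2)/1 = 20/1 = 20, a_1 = floor((30 + 30)/20) = 3.
  m_2 = 20*3 - 30 = 30, d_2 = (920 - 30^2)/20 = 20/20 = 1, a_2 = floor((30 + 30)/1) = 60.
  m_3 = 1*60 - 30 = 30, d_3 = (920 - 30^2)/1 = 20/1 = 20: (m_3, d_3) = (m_1, d_1) = (30, 20), so from here the quotients repeat a_1, a_2; the period length is 2.
Hence the expansion of sqrt(920) is a_0 = 30 followed by the repeating block 3, 60 (period 2).

[30; (3, 60)]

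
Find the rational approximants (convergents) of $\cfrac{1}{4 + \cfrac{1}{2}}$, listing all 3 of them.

Using the convergent recurrence p_i = a_i*p_{i-1} + p_{i-2}, q_i = a_i*q_{i-1} + q_{i-2} with p_{-2}=0, p_{-1}=1, q_{-2}=1, q_{-1}=0:
  i=0: a_0=0, p_0 = 0*1 + 0 = 0, q_0 = 0*0 + 1 = 1.
  i=1: a_1=4, p_1 = 4*0 + 1 = 1, q_1 = 4*1 + 0 = 4.
  i=2: a_2=2, p_2 = 2*1 + 0 = 2, q_2 = 2*4 + 1 = 9.

0/1, 1/4, 2/9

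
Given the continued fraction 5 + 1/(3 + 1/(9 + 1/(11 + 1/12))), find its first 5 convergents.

Using the convergent recurrence p_i = a_i*p_{i-1} + p_{i-2}, q_i = a_i*q_{i-1} + q_{i-2} with p_{-2}=0, p_{-1}=1, q_{-2}=1, q_{-1}=0:
  i=0: a_0=5, p_0 = 5*1 + 0 = 5, q_0 = 5*0 + 1 = 1.
  i=1: a_1=3, p_1 = 3*5 + 1 = 16, q_1 = 3*1 + 0 = 3.
  i=2: a_2=9, p_2 = 9*16 + 5 = 149, q_2 = 9*3 + 1 = 28.
  i=3: a_3=11, p_3 = 11*149 + 16 = 1655, q_3 = 11*28 + 3 = 311.
  i=4: a_4=12, p_4 = 12*1655 + 149 = 20009, q_4 = 12*311 + 28 = 3760.

5/1, 16/3, 149/28, 1655/311, 20009/3760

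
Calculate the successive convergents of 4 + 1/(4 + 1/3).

4/1, 17/4, 55/13

Using the convergent recurrence p_i = a_i*p_{i-1} + p_{i-2}, q_i = a_i*q_{i-1} + q_{i-2} with p_{-2}=0, p_{-1}=1, q_{-2}=1, q_{-1}=0:
  i=0: a_0=4, p_0 = 4*1 + 0 = 4, q_0 = 4*0 + 1 = 1.
  i=1: a_1=4, p_1 = 4*4 + 1 = 17, q_1 = 4*1 + 0 = 4.
  i=2: a_2=3, p_2 = 3*17 + 4 = 55, q_2 = 3*4 + 1 = 13.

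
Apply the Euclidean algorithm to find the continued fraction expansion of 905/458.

Run the Euclidean algorithm on 905 and 458; the successive quotients are the partial quotients a_0, a_1, ... (each step inverts the fractional part left over by the previous one):
  905 = 1*458 + 447, so a_0 = 1.
  458 = 1*447 + 11, so a_1 = 1.
  447 = 40*11 + 7, so a_2 = 40.
  11 = 1*7 + 4, so a_3 = 1.
  7 = 1*4 + 3, so a_4 = 1.
  4 = 1*3 + 1, so a_5 = 1.
  3 = 3*1 + 0, so a_6 = 3.
The remainder reaches 0 after 7 divisions, so the expansion has 7 partial quotients, read off in order.

[1; 1, 40, 1, 1, 1, 3]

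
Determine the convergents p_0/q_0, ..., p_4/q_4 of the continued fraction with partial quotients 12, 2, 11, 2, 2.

12/1, 25/2, 287/23, 599/48, 1485/119

Using the convergent recurrence p_i = a_i*p_{i-1} + p_{i-2}, q_i = a_i*q_{i-1} + q_{i-2} with p_{-2}=0, p_{-1}=1, q_{-2}=1, q_{-1}=0:
  i=0: a_0=12, p_0 = 12*1 + 0 = 12, q_0 = 12*0 + 1 = 1.
  i=1: a_1=2, p_1 = 2*12 + 1 = 25, q_1 = 2*1 + 0 = 2.
  i=2: a_2=11, p_2 = 11*25 + 12 = 287, q_2 = 11*2 + 1 = 23.
  i=3: a_3=2, p_3 = 2*287 + 25 = 599, q_3 = 2*23 + 2 = 48.
  i=4: a_4=2, p_4 = 2*599 + 287 = 1485, q_4 = 2*48 + 23 = 119.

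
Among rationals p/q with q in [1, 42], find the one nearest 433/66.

269/41

Expand x = 433/66 as a continued fraction with the Euclidean algorithm:
  433 = 6*66 + 37, so a_0 = 6.
  66 = 1*37 + 29, so a_1 = 1.
  37 = 1*29 + 8, so a_2 = 1.
  29 = 3*8 + 5, so a_3 = 3.
  8 = 1*5 + 3, so a_4 = 1.
  5 = 1*3 + 2, so a_5 = 1.
  3 = 1*2 + 1, so a_6 = 1.
  2 = 2*1 + 0, so a_7 = 2.
so x = [6; 1, 1, 3, 1, 1, 1, 2].
Convergents (p_i = a_i*p_{i-1} + p_{i-2}, q_i = a_i*q_{i-1} + q_{i-2} with p_{-2}=0, p_{-1}=1, q_{-2}=1, q_{-1}=0), until the denominator exceeds 42:
  i=0: a_0=6, p_0 = 6*1 + 0 = 6, q_0 = 6*0 + 1 = 1.
  i=1: a_1=1, p_1 = 1*6 + 1 = 7, q_1 = 1*1 + 0 = 1.
  i=2: a_2=1, p_2 = 1*7 + 6 = 13, q_2 = 1*1 + 1 = 2.
  i=3: a_3=3, p_3 = 3*13 + 7 = 46, q_3 = 3*2 + 1 = 7.
  i=4: a_4=1, p_4 = 1*46 + 13 = 59, q_4 = 1*7 + 2 = 9.
  i=5: a_5=1, p_5 = 1*59 + 46 = 105, q_5 = 1*9 + 7 = 16.
  i=6: a_6=1, p_6 = 1*105 + 59 = 164, q_6 = 1*16 + 9 = 25.
  i=7: a_7=2, p_7 = 2*164 + 105 = 433, q_7 = 2*25 + 16 = 66.
q_7 = 66 > 42, so the last convergent with denominator <= 42 is p_6/q_6 = 164/25.
The closest fraction with denominator <= 42 is either p_6/q_6 or the intermediate fraction (k*p_6 + p_5)/(k*q_6 + q_5) with the largest k >= 1 whose denominator stays <= 42; these approach x as k grows, and every other convergent or intermediate fraction in range is farther away.
Largest k: floor((42 - q_5)/q_6) = floor((42 - 16)/25) = 1.
That gives (1*164 + 105)/(1*25 + 16) = 269/41.
Compare the errors: |x - 164/25| = |433*25 - 164*66|/(66*25) = 1/1650, and |x - 269/41| = |433*41 - 269*66|/(66*41) = 1/2706.
Cross-multiplying, 1*1650 = 1650 < 2706 = 1*2706, so 1/2706 is smaller: the intermediate fraction 269/41 is closer to x than 164/25.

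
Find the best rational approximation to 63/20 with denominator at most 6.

Expand x = 63/20 as a continued fraction with the Euclidean algorithm:
  63 = 3*20 + 3, so a_0 = 3.
  20 = 6*3 + 2, so a_1 = 6.
  3 = 1*2 + 1, so a_2 = 1.
  2 = 2*1 + 0, so a_3 = 2.
so x = [3; 6, 1, 2].
Convergents (p_i = a_i*p_{i-1} + p_{i-2}, q_i = a_i*q_{i-1} + q_{i-2} with p_{-2}=0, p_{-1}=1, q_{-2}=1, q_{-1}=0), until the denominator exceeds 6:
  i=0: a_0=3, p_0 = 3*1 + 0 = 3, q_0 = 3*0 + 1 = 1.
  i=1: a_1=6, p_1 = 6*3 + 1 = 19, q_1 = 6*1 + 0 = 6.
  i=2: a_2=1, p_2 = 1*19 + 3 = 22, q_2 = 1*6 + 1 = 7.
q_2 = 7 > 6, so the last convergent with denominator <= 6 is p_1/q_1 = 19/6.
The closest fraction with denominator <= 6 is either p_1/q_1 or the intermediate fraction (k*p_1 + p_0)/(k*q_1 + q_0) with the largest k >= 1 whose denominator stays <= 6; these approach x as k grows, and every other convergent or intermediate fraction in range is farther away.
Largest k: floor((6 - q_0)/q_1) = floor((6 - 1)/6) = 0.
Since k = 0, no intermediate fraction beyond p_1/q_1 has denominator <= 6, so the convergent 19/6 is the closest (its error is |63*6 - 19*20|/(20*6) = 2/120).

19/6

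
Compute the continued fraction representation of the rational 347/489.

[0; 1, 2, 2, 3, 1, 15]

Run the Euclidean algorithm on 347 and 489; the successive quotients are the partial quotients a_0, a_1, ... (each step inverts the fractional part left over by the previous one):
  347 = 0*489 + 347, so a_0 = 0.
  489 = 1*347 + 142, so a_1 = 1.
  347 = 2*142 + 63, so a_2 = 2.
  142 = 2*63 + 16, so a_3 = 2.
  63 = 3*16 + 15, so a_4 = 3.
  16 = 1*15 + 1, so a_5 = 1.
  15 = 15*1 + 0, so a_6 = 15.
The remainder reaches 0 after 7 divisions, so the expansion has 7 partial quotients, read off in order.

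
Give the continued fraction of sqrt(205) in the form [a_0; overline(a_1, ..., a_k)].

[14; overline(3, 6, 1, 4, 1, 6, 3, 28)]

Write x_i = (sqrt(205) + m_i)/d_i with (m_0, d_0) = (0, 1). a_0 = floor(sqrt(205)) = 14, since 14^2 = 196 <= 205 < 225 = 15^2.
Iterate m_{i+1} = d_i*a_i - m_i, d_{i+1} = (205 - m_{i+1}^2)/d_i, a_{i+1} = floor((a_0 + m_{i+1})/d_{i+1}):
  m_1 = 1*14 - 0 = 14, d_1 = (205 - 14^2)/1 = 9/1 = 9, a_1 = floor((14 + 14)/9) = 3.
  m_2 = 9*3 - 14 = 13, d_2 = (205 - 13^2)/9 = 36/9 = 4, a_2 = floor((14 + 13)/4) = 6.
  m_3 = 4*6 - 13 = 11, d_3 = (205 - 11^2)/4 = 84/4 = 21, a_3 = floor((14 + 11)/21) = 1.
  m_4 = 21*1 - 11 = 10, d_4 = (205 - 10^2)/21 = 105/21 = 5, a_4 = floor((14 + 10)/5) = 4.
  m_5 = 5*4 - 10 = 10, d_5 = (205 - 10^2)/5 = 105/5 = 21, a_5 = floor((14 + 10)/21) = 1.
  m_6 = 21*1 - 10 = 11, d_6 = (205 - 11^2)/21 = 84/21 = 4, a_6 = floor((14 + 11)/4) = 6.
  m_7 = 4*6 - 11 = 13, d_7 = (205 - 13^2)/4 = 36/4 = 9, a_7 = floor((14 + 13)/9) = 3.
  m_8 = 9*3 - 13 = 14, d_8 = (205 - 14^2)/9 = 9/9 = 1, a_8 = floor((14 + 14)/1) = 28.
  m_9 = 1*28 - 14 = 14, d_9 = (205 - 14^2)/1 = 9/1 = 9: (m_9, d_9) = (m_1, d_1) = (14, 9), so from here the quotients repeat a_1, ..., a_8; the period length is 8.
Hence the expansion of sqrt(205) is a_0 = 14 followed by the repeating block 3, 6, 1, 4, 1, 6, 3, 28 (period 8).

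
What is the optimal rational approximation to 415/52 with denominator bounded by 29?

231/29

Expand x = 415/52 as a continued fraction with the Euclidean algorithm:
  415 = 7*52 + 51, so a_0 = 7.
  52 = 1*51 + 1, so a_1 = 1.
  51 = 51*1 + 0, so a_2 = 51.
so x = [7; 1, 51].
Convergents (p_i = a_i*p_{i-1} + p_{i-2}, q_i = a_i*q_{i-1} + q_{i-2} with p_{-2}=0, p_{-1}=1, q_{-2}=1, q_{-1}=0), until the denominator exceeds 29:
  i=0: a_0=7, p_0 = 7*1 + 0 = 7, q_0 = 7*0 + 1 = 1.
  i=1: a_1=1, p_1 = 1*7 + 1 = 8, q_1 = 1*1 + 0 = 1.
  i=2: a_2=51, p_2 = 51*8 + 7 = 415, q_2 = 51*1 + 1 = 52.
q_2 = 52 > 29, so the last convergent with denominator <= 29 is p_1/q_1 = 8/1.
The closest fraction with denominator <= 29 is either p_1/q_1 or the intermediate fraction (k*p_1 + p_0)/(k*q_1 + q_0) with the largest k >= 1 whose denominator stays <= 29; these approach x as k grows, and every other convergent or intermediate fraction in range is farther away.
Largest k: floor((29 - q_0)/q_1) = floor((29 - 1)/1) = 28.
That gives (28*8 + 7)/(28*1 + 1) = 231/29.
Compare the errors: |x - 8/1| = |415*1 - 8*52|/(52*1) = 1/52, and |x - 231/29| = |415*29 - 231*52|/(52*29) = 23/1508.
Cross-multiplying, 23*52 = 1196 < 1508 = 1*1508, so 23/1508 is smaller: the intermediate fraction 231/29 is closer to x than 8/1.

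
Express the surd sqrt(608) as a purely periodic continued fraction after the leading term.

Write x_i = (sqrt(608) + m_i)/d_i with (m_0, d_0) = (0, 1). a_0 = floor(sqrt(608)) = 24, since 24^2 = 576 <= 608 < 625 = 25^2.
Iterate m_{i+1} = d_i*a_i - m_i, d_{i+1} = (608 - m_{i+1}^2)/d_i, a_{i+1} = floor((a_0 + m_{i+1})/d_{i+1}):
  m_1 = 1*24 - 0 = 24, d_1 = (608 - 24^2)/1 = 32/1 = 32, a_1 = floor((24 + 24)/32) = 1.
  m_2 = 32*1 - 24 = 8, d_2 = (608 - 8^2)/32 = 544/32 = 17, a_2 = floor((24 + 8)/17) = 1.
  m_3 = 17*1 - 8 = 9, d_3 = (608 - 9^2)/17 = 527/17 = 31, a_3 = floor((24 + 9)/31) = 1.
  m_4 = 31*1 - 9 = 22, d_4 = (608 - 22^2)/31 = 124/31 = 4, a_4 = floor((24 + 22)/4) = 11.
  m_5 = 4*11 - 22 = 22, d_5 = (608 - 22^2)/4 = 124/4 = 31, a_5 = floor((24 + 22)/31) = 1.
  m_6 = 31*1 - 22 = 9, d_6 = (608 - 9^2)/31 = 527/31 = 17, a_6 = floor((24 + 9)/17) = 1.
  m_7 = 17*1 - 9 = 8, d_7 = (608 - 8^2)/17 = 544/17 = 32, a_7 = floor((24 + 8)/32) = 1.
  m_8 = 32*1 - 8 = 24, d_8 = (608 - 24^2)/32 = 32/32 = 1, a_8 = floor((24 + 24)/1) = 48.
  m_9 = 1*48 - 24 = 24, d_9 = (608 - 24^2)/1 = 32/1 = 32: (m_9, d_9) = (m_1, d_1) = (24, 32), so from here the quotients repeat a_1, ..., a_8; the period length is 8.
Hence the expansion of sqrt(608) is a_0 = 24 followed by the repeating block 1, 1, 1, 11, 1, 1, 1, 48 (period 8).

[24; (1, 1, 1, 11, 1, 1, 1, 48)]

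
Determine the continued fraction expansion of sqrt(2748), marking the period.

Write x_i = (sqrt(2748) + m_i)/d_i with (m_0, d_0) = (0, 1). a_0 = floor(sqrt(2748)) = 52, since 52^2 = 2704 <= 2748 < 2809 = 53^2.
Iterate m_{i+1} = d_i*a_i - m_i, d_{i+1} = (2748 - m_{i+1}^2)/d_i, a_{i+1} = floor((a_0 + m_{i+1})/d_{i+1}):
  m_1 = 1*52 - 0 = 52, d_1 = (2748 - 52^2)/1 = 44/1 = 44, a_1 = floor((52 + 52)/44) = 2.
  m_2 = 44*2 - 52 = 36, d_2 = (2748 - 36^2)/44 = 1452/44 = 33, a_2 = floor((52 + 36)/33) = 2.
  m_3 = 33*2 - 36 = 30, d_3 = (2748 - 30^2)/33 = 1848/33 = 56, a_3 = floor((52 + 30)/56) = 1.
  m_4 = 56*1 - 30 = 26, d_4 = (2748 - 26^2)/56 = 2072/56 = 37, a_4 = floor((52 + 26)/37) = 2.
  m_5 = 37*2 - 26 = 48, d_5 = (2748 - 48^2)/37 = 444/37 = 12, a_5 = floor((52 + 48)/12) = 8.
  m_6 = 12*8 - 48 = 48, d_6 = (2748 - 48^2)/12 = 444/12 = 37, a_6 = floor((52 + 48)/37) = 2.
  m_7 = 37*2 - 48 = 26, d_7 = (2748 - 26^2)/37 = 2072/37 = 56, a_7 = floor((52 + 26)/56) = 1.
  m_8 = 56*1 - 26 = 30, d_8 = (2748 - 30^2)/56 = 1848/56 = 33, a_8 = floor((52 + 30)/33) = 2.
  m_9 = 33*2 - 30 = 36, d_9 = (2748 - 36^2)/33 = 1452/33 = 44, a_9 = floor((52 + 36)/44) = 2.
  m_10 = 44*2 - 36 = 52, d_10 = (2748 - 52^2)/44 = 44/44 = 1, a_10 = floor((52 + 52)/1) = 104.
  m_11 = 1*104 - 52 = 52, d_11 = (2748 - 52^2)/1 = 44/1 = 44: (m_11, d_11) = (m_1, d_1) = (52, 44), so from here the quotients repeat a_1, ..., a_10; the period length is 10.
Hence the expansion of sqrt(2748) is a_0 = 52 followed by the repeating block 2, 2, 1, 2, 8, 2, 1, 2, 2, 104 (period 10).

[52; (2, 2, 1, 2, 8, 2, 1, 2, 2, 104)]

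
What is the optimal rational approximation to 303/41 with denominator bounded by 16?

96/13

Expand x = 303/41 as a continued fraction with the Euclidean algorithm:
  303 = 7*41 + 16, so a_0 = 7.
  41 = 2*16 + 9, so a_1 = 2.
  16 = 1*9 + 7, so a_2 = 1.
  9 = 1*7 + 2, so a_3 = 1.
  7 = 3*2 + 1, so a_4 = 3.
  2 = 2*1 + 0, so a_5 = 2.
so x = [7; 2, 1, 1, 3, 2].
Convergents (p_i = a_i*p_{i-1} + p_{i-2}, q_i = a_i*q_{i-1} + q_{i-2} with p_{-2}=0, p_{-1}=1, q_{-2}=1, q_{-1}=0), until the denominator exceeds 16:
  i=0: a_0=7, p_0 = 7*1 + 0 = 7, q_0 = 7*0 + 1 = 1.
  i=1: a_1=2, p_1 = 2*7 + 1 = 15, q_1 = 2*1 + 0 = 2.
  i=2: a_2=1, p_2 = 1*15 + 7 = 22, q_2 = 1*2 + 1 = 3.
  i=3: a_3=1, p_3 = 1*22 + 15 = 37, q_3 = 1*3 + 2 = 5.
  i=4: a_4=3, p_4 = 3*37 + 22 = 133, q_4 = 3*5 + 3 = 18.
q_4 = 18 > 16, so the last convergent with denominator <= 16 is p_3/q_3 = 37/5.
The closest fraction with denominator <= 16 is either p_3/q_3 or the intermediate fraction (k*p_3 + p_2)/(k*q_3 + q_2) with the largest k >= 1 whose denominator stays <= 16; these approach x as k grows, and every other convergent or intermediate fraction in range is farther away.
Largest k: floor((16 - q_2)/q_3) = floor((16 - 3)/5) = 2.
That gives (2*37 + 22)/(2*5 + 3) = 96/13.
Compare the errors: |x - 37/5| = |303*5 - 37*41|/(41*5) = 2/205, and |x - 96/13| = |303*13 - 96*41|/(41*13) = 3/533.
Cross-multiplying, 3*205 = 615 < 1066 = 2*533, so 3/533 is smaller: the intermediate fraction 96/13 is closer to x than 37/5.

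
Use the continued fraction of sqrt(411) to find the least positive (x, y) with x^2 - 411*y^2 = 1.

First expand sqrt(411) as a continued fraction. With x_i = (sqrt(411) + m_i)/d_i and (m_0, d_0) = (0, 1): a_0 = floor(sqrt(411)) = 20, since 20^2 = 400 <= 411 < 441 = 21^2.
Iterate m_{i+1} = d_i*a_i - m_i, d_{i+1} = (411 - m_{i+1}^2)/d_i, a_{i+1} = floor((a_0 + m_{i+1})/d_{i+1}):
  m_1 = 1*20 - 0 = 20, d_1 = (411 - 20^2)/1 = 11/1 = 11, a_1 = floor((20 + 20)/11) = 3.
  m_2 = 11*3 - 20 = 13, d_2 = (411 - 13^2)/11 = 242/11 = 22, a_2 = floor((20 + 13)/22) = 1.
  m_3 = 22*1 - 13 = 9, d_3 = (411 - 9^2)/22 = 330/22 = 15, a_3 = floor((20 + 9)/15) = 1.
  m_4 = 15*1 - 9 = 6, d_4 = (411 - 6^2)/15 = 375/15 = 25, a_4 = floor((20 + 6)/25) = 1.
  m_5 = 25*1 - 6 = 19, d_5 = (411 - 19^2)/25 = 50/25 = 2, a_5 = floor((20 + 19)/2) = 19.
  m_6 = 2*19 - 19 = 19, d_6 = (411 - 19^2)/2 = 50/2 = 25, a_6 = floor((20 + 19)/25) = 1.
  m_7 = 25*1 - 19 = 6, d_7 = (411 - 6^2)/25 = 375/25 = 15, a_7 = floor((20 + 6)/15) = 1.
  m_8 = 15*1 - 6 = 9, d_8 = (411 - 9^2)/15 = 330/15 = 22, a_8 = floor((20 + 9)/22) = 1.
  m_9 = 22*1 - 9 = 13, d_9 = (411 - 13^2)/22 = 242/22 = 11, a_9 = floor((20 + 13)/11) = 3.
  m_10 = 11*3 - 13 = 20, d_10 = (411 - 20^2)/11 = 11/11 = 1, a_10 = floor((20 + 20)/1) = 40.
  m_11 = 1*40 - 20 = 20, d_11 = (411 - 20^2)/1 = 11/1 = 11: (m_11, d_11) = (m_1, d_1) = (20, 11), so from here the quotients repeat a_1, ..., a_10; the period length is 10.
So sqrt(411) = [20; (3, 1, 1, 1, 19, 1, 1, 1, 3, 40)] with period length k = 10.
k is even, so the fundamental solution of x^2 - 411y^2 = 1 is (p_{k-1}, q_{k-1}) = (p_9, q_9); compute convergents through index 9.
Convergents (p_i = a_i*p_{i-1} + p_{i-2}, q_i = a_i*q_{i-1} + q_{i-2} with p_{-2}=0, p_{-1}=1, q_{-2}=1, q_{-1}=0):
  i=0: a_0=20, p_0 = 20*1 + 0 = 20, q_0 = 20*0 + 1 = 1.
  i=1: a_1=3, p_1 = 3*20 + 1 = 61, q_1 = 3*1 + 0 = 3.
  i=2: a_2=1, p_2 = 1*61 + 20 = 81, q_2 = 1*3 + 1 = 4.
  i=3: a_3=1, p_3 = 1*81 + 61 = 142, q_3 = 1*4 + 3 = 7.
  i=4: a_4=1, p_4 = 1*142 + 81 = 223, q_4 = 1*7 + 4 = 11.
  i=5: a_5=19, p_5 = 19*223 + 142 = 4379, q_5 = 19*11 + 7 = 216.
  i=6: a_6=1, p_6 = 1*4379 + 223 = 4602, q_6 = 1*216 + 11 = 227.
  i=7: a_7=1, p_7 = 1*4602 + 4379 = 8981, q_7 = 1*227 + 216 = 443.
  i=8: a_8=1, p_8 = 1*8981 + 4602 = 13583, q_8 = 1*443 + 227 = 670.
  i=9: a_9=3, p_9 = 3*13583 + 8981 = 49730, q_9 = 3*670 + 443 = 2453.
Check: 49730^2 - 411*2453^2 = 2473072900 - 2473072899 = 1, so (x, y) = (49730, 2453) solves the equation, and by the theorem it is the least positive solution.

(x, y) = (49730, 2453)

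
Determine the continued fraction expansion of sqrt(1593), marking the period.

[39; (1, 10, 2, 2, 2, 10, 1, 78)]

Write x_i = (sqrt(1593) + m_i)/d_i with (m_0, d_0) = (0, 1). a_0 = floor(sqrt(1593)) = 39, since 39^2 = 1521 <= 1593 < 1600 = 40^2.
Iterate m_{i+1} = d_i*a_i - m_i, d_{i+1} = (1593 - m_{i+1}^2)/d_i, a_{i+1} = floor((a_0 + m_{i+1})/d_{i+1}):
  m_1 = 1*39 - 0 = 39, d_1 = (1593 - 39^2)/1 = 72/1 = 72, a_1 = floor((39 + 39)/72) = 1.
  m_2 = 72*1 - 39 = 33, d_2 = (1593 - 33^2)/72 = 504/72 = 7, a_2 = floor((39 + 33)/7) = 10.
  m_3 = 7*10 - 33 = 37, d_3 = (1593 - 37^2)/7 = 224/7 = 32, a_3 = floor((39 + 37)/32) = 2.
  m_4 = 32*2 - 37 = 27, d_4 = (1593 - 27^2)/32 = 864/32 = 27, a_4 = floor((39 + 27)/27) = 2.
  m_5 = 27*2 - 27 = 27, d_5 = (1593 - 27^2)/27 = 864/27 = 32, a_5 = floor((39 + 27)/32) = 2.
  m_6 = 32*2 - 27 = 37, d_6 = (1593 - 37^2)/32 = 224/32 = 7, a_6 = floor((39 + 37)/7) = 10.
  m_7 = 7*10 - 37 = 33, d_7 = (1593 - 33^2)/7 = 504/7 = 72, a_7 = floor((39 + 33)/72) = 1.
  m_8 = 72*1 - 33 = 39, d_8 = (1593 - 39^2)/72 = 72/72 = 1, a_8 = floor((39 + 39)/1) = 78.
  m_9 = 1*78 - 39 = 39, d_9 = (1593 - 39^2)/1 = 72/1 = 72: (m_9, d_9) = (m_1, d_1) = (39, 72), so from here the quotients repeat a_1, ..., a_8; the period length is 8.
Hence the expansion of sqrt(1593) is a_0 = 39 followed by the repeating block 1, 10, 2, 2, 2, 10, 1, 78 (period 8).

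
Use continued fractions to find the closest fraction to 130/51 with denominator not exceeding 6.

5/2

Expand x = 130/51 as a continued fraction with the Euclidean algorithm:
  130 = 2*51 + 28, so a_0 = 2.
  51 = 1*28 + 23, so a_1 = 1.
  28 = 1*23 + 5, so a_2 = 1.
  23 = 4*5 + 3, so a_3 = 4.
  5 = 1*3 + 2, so a_4 = 1.
  3 = 1*2 + 1, so a_5 = 1.
  2 = 2*1 + 0, so a_6 = 2.
so x = [2; 1, 1, 4, 1, 1, 2].
Convergents (p_i = a_i*p_{i-1} + p_{i-2}, q_i = a_i*q_{i-1} + q_{i-2} with p_{-2}=0, p_{-1}=1, q_{-2}=1, q_{-1}=0), until the denominator exceeds 6:
  i=0: a_0=2, p_0 = 2*1 + 0 = 2, q_0 = 2*0 + 1 = 1.
  i=1: a_1=1, p_1 = 1*2 + 1 = 3, q_1 = 1*1 + 0 = 1.
  i=2: a_2=1, p_2 = 1*3 + 2 = 5, q_2 = 1*1 + 1 = 2.
  i=3: a_3=4, p_3 = 4*5 + 3 = 23, q_3 = 4*2 + 1 = 9.
q_3 = 9 > 6, so the last convergent with denominator <= 6 is p_2/q_2 = 5/2.
The closest fraction with denominator <= 6 is either p_2/q_2 or the intermediate fraction (k*p_2 + p_1)/(k*q_2 + q_1) with the largest k >= 1 whose denominator stays <= 6; these approach x as k grows, and every other convergent or intermediate fraction in range is farther away.
Largest k: floor((6 - q_1)/q_2) = floor((6 - 1)/2) = 2.
That gives (2*5 + 3)/(2*2 + 1) = 13/5.
Compare the errors: |x - 5/2| = |130*2 - 5*51|/(51*2) = 5/102, and |x - 13/5| = |130*5 - 13*51|/(51*5) = 13/255.
Cross-multiplying, 5*255 = 1275 < 1326 = 13*102, so 5/102 is smaller: the convergent 5/2 is closer to x than 13/5.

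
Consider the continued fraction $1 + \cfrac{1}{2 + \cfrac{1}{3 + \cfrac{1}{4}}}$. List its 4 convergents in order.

1/1, 3/2, 10/7, 43/30

Using the convergent recurrence p_i = a_i*p_{i-1} + p_{i-2}, q_i = a_i*q_{i-1} + q_{i-2} with p_{-2}=0, p_{-1}=1, q_{-2}=1, q_{-1}=0:
  i=0: a_0=1, p_0 = 1*1 + 0 = 1, q_0 = 1*0 + 1 = 1.
  i=1: a_1=2, p_1 = 2*1 + 1 = 3, q_1 = 2*1 + 0 = 2.
  i=2: a_2=3, p_2 = 3*3 + 1 = 10, q_2 = 3*2 + 1 = 7.
  i=3: a_3=4, p_3 = 4*10 + 3 = 43, q_3 = 4*7 + 2 = 30.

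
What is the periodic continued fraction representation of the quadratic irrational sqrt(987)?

Write x_i = (sqrt(987) + m_i)/d_i with (m_0, d_0) = (0, 1). a_0 = floor(sqrt(987)) = 31, since 31^2 = 961 <= 987 < 1024 = 32^2.
Iterate m_{i+1} = d_i*a_i - m_i, d_{i+1} = (987 - m_{i+1}^2)/d_i, a_{i+1} = floor((a_0 + m_{i+1})/d_{i+1}):
  m_1 = 1*31 - 0 = 31, d_1 = (987 - 31^2)/1 = 26/1 = 26, a_1 = floor((31 + 31)/26) = 2.
  m_2 = 26*2 - 31 = 21, d_2 = (987 - 21^2)/26 = 546/26 = 21, a_2 = floor((31 + 21)/21) = 2.
  m_3 = 21*2 - 21 = 21, d_3 = (987 - 21^2)/21 = 546/21 = 26, a_3 = floor((31 + 21)/26) = 2.
  m_4 = 26*2 - 21 = 31, d_4 = (987 - 31^2)/26 = 26/26 = 1, a_4 = floor((31 + 31)/1) = 62.
  m_5 = 1*62 - 31 = 31, d_5 = (987 - 31^2)/1 = 26/1 = 26: (m_5, d_5) = (m_1, d_1) = (31, 26), so from here the quotients repeat a_1, ..., a_4; the period length is 4.
Hence the expansion of sqrt(987) is a_0 = 31 followed by the repeating block 2, 2, 2, 62 (period 4).

[31; (2, 2, 2, 62)]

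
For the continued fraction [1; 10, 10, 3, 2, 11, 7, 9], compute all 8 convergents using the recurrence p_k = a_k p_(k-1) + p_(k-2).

Using the convergent recurrence p_i = a_i*p_{i-1} + p_{i-2}, q_i = a_i*q_{i-1} + q_{i-2} with p_{-2}=0, p_{-1}=1, q_{-2}=1, q_{-1}=0:
  i=0: a_0=1, p_0 = 1*1 + 0 = 1, q_0 = 1*0 + 1 = 1.
  i=1: a_1=10, p_1 = 10*1 + 1 = 11, q_1 = 10*1 + 0 = 10.
  i=2: a_2=10, p_2 = 10*11 + 1 = 111, q_2 = 10*10 + 1 = 101.
  i=3: a_3=3, p_3 = 3*111 + 11 = 344, q_3 = 3*101 + 10 = 313.
  i=4: a_4=2, p_4 = 2*344 + 111 = 799, q_4 = 2*313 + 101 = 727.
  i=5: a_5=11, p_5 = 11*799 + 344 = 9133, q_5 = 11*727 + 313 = 8310.
  i=6: a_6=7, p_6 = 7*9133 + 799 = 64730, q_6 = 7*8310 + 727 = 58897.
  i=7: a_7=9, p_7 = 9*64730 + 9133 = 591703, q_7 = 9*58897 + 8310 = 538383.

1/1, 11/10, 111/101, 344/313, 799/727, 9133/8310, 64730/58897, 591703/538383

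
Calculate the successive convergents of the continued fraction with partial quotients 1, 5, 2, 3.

Using the convergent recurrence p_i = a_i*p_{i-1} + p_{i-2}, q_i = a_i*q_{i-1} + q_{i-2} with p_{-2}=0, p_{-1}=1, q_{-2}=1, q_{-1}=0:
  i=0: a_0=1, p_0 = 1*1 + 0 = 1, q_0 = 1*0 + 1 = 1.
  i=1: a_1=5, p_1 = 5*1 + 1 = 6, q_1 = 5*1 + 0 = 5.
  i=2: a_2=2, p_2 = 2*6 + 1 = 13, q_2 = 2*5 + 1 = 11.
  i=3: a_3=3, p_3 = 3*13 + 6 = 45, q_3 = 3*11 + 5 = 38.

1/1, 6/5, 13/11, 45/38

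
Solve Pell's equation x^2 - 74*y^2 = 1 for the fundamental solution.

First expand sqrt(74) as a continued fraction. With x_i = (sqrt(74) + m_i)/d_i and (m_0, d_0) = (0, 1): a_0 = floor(sqrt(74)) = 8, since 8^2 = 64 <= 74 < 81 = 9^2.
Iterate m_{i+1} = d_i*a_i - m_i, d_{i+1} = (74 - m_{i+1}^2)/d_i, a_{i+1} = floor((a_0 + m_{i+1})/d_{i+1}):
  m_1 = 1*8 - 0 = 8, d_1 = (74 - 8^2)/1 = 10/1 = 10, a_1 = floor((8 + 8)/10) = 1.
  m_2 = 10*1 - 8 = 2, d_2 = (74 - 2^2)/10 = 70/10 = 7, a_2 = floor((8 + 2)/7) = 1.
  m_3 = 7*1 - 2 = 5, d_3 = (74 - 5^2)/7 = 49/7 = 7, a_3 = floor((8 + 5)/7) = 1.
  m_4 = 7*1 - 5 = 2, d_4 = (74 - 2^2)/7 = 70/7 = 10, a_4 = floor((8 + 2)/10) = 1.
  m_5 = 10*1 - 2 = 8, d_5 = (74 - 8^2)/10 = 10/10 = 1, a_5 = floor((8 + 8)/1) = 16.
  m_6 = 1*16 - 8 = 8, d_6 = (74 - 8^2)/1 = 10/1 = 10: (m_6, d_6) = (m_1, d_1) = (8, 10), so from here the quotients repeat a_1, ..., a_5; the period length is 5.
So sqrt(74) = [8; (1, 1, 1, 1, 16)] with period length k = 5.
k is odd, so (p_{k-1}, q_{k-1}) only solves x^2 - 74y^2 = -1 and the fundamental solution of x^2 - 74y^2 = 1 is (p_{2k-1}, q_{2k-1}) = (p_9, q_9); compute convergents through index 9, running through the period twice.
Convergents (p_i = a_i*p_{i-1} + p_{i-2}, q_i = a_i*q_{i-1} + q_{i-2} with p_{-2}=0, p_{-1}=1, q_{-2}=1, q_{-1}=0):
  i=0: a_0=8, p_0 = 8*1 + 0 = 8, q_0 = 8*0 + 1 = 1.
  i=1: a_1=1, p_1 = 1*8 + 1 = 9, q_1 = 1*1 + 0 = 1.
  i=2: a_2=1, p_2 = 1*9 + 8 = 17, q_2 = 1*1 + 1 = 2.
  i=3: a_3=1, p_3 = 1*17 + 9 = 26, q_3 = 1*2 + 1 = 3.
  i=4: a_4=1, p_4 = 1*26 + 17 = 43, q_4 = 1*3 + 2 = 5.
  i=5: a_5=16, p_5 = 16*43 + 26 = 714, q_5 = 16*5 + 3 = 83.
  i=6: a_6=1, p_6 = 1*714 + 43 = 757, q_6 = 1*83 + 5 = 88.
  i=7: a_7=1, p_7 = 1*757 + 714 = 1471, q_7 = 1*88 + 83 = 171.
  i=8: a_8=1, p_8 = 1*1471 + 757 = 2228, q_8 = 1*171 + 88 = 259.
  i=9: a_9=1, p_9 = 1*2228 + 1471 = 3699, q_9 = 1*259 + 171 = 430.
Indeed p_4^2 - 74*q_4^2 = 1849 - 1850 = -1, not +1.
Check: 3699^2 - 74*430^2 = 13682601 - 13682600 = 1, so (x, y) = (3699, 430) solves the equation, and by the theorem it is the least positive solution.

(x, y) = (3699, 430)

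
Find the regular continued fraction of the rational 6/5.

Run the Euclidean algorithm on 6 and 5; the successive quotients are the partial quotients a_0, a_1, ... (each step inverts the fractional part left over by the previous one):
  6 = 1*5 + 1, so a_0 = 1.
  5 = 5*1 + 0, so a_1 = 5.
The remainder reaches 0 after 2 divisions, so the expansion has 2 partial quotients, read off in order.

[1; 5]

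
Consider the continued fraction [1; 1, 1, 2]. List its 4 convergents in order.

Using the convergent recurrence p_i = a_i*p_{i-1} + p_{i-2}, q_i = a_i*q_{i-1} + q_{i-2} with p_{-2}=0, p_{-1}=1, q_{-2}=1, q_{-1}=0:
  i=0: a_0=1, p_0 = 1*1 + 0 = 1, q_0 = 1*0 + 1 = 1.
  i=1: a_1=1, p_1 = 1*1 + 1 = 2, q_1 = 1*1 + 0 = 1.
  i=2: a_2=1, p_2 = 1*2 + 1 = 3, q_2 = 1*1 + 1 = 2.
  i=3: a_3=2, p_3 = 2*3 + 2 = 8, q_3 = 2*2 + 1 = 5.

1/1, 2/1, 3/2, 8/5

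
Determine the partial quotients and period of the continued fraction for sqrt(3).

[1; (1, 2)]

Write x_i = (sqrt(3) + m_i)/d_i with (m_0, d_0) = (0, 1). a_0 = floor(sqrt(3)) = 1, since 1^2 = 1 <= 3 < 4 = 2^2.
Iterate m_{i+1} = d_i*a_i - m_i, d_{i+1} = (3 - m_{i+1}^2)/d_i, a_{i+1} = floor((a_0 + m_{i+1})/d_{i+1}):
  m_1 = 1*1 - 0 = 1, d_1 = (3 - 1^2)/1 = 2/1 = 2, a_1 = floor((1 + 1)/2) = 1.
  m_2 = 2*1 - 1 = 1, d_2 = (3 - 1^2)/2 = 2/2 = 1, a_2 = floor((1 + 1)/1) = 2.
  m_3 = 1*2 - 1 = 1, d_3 = (3 - 1^2)/1 = 2/1 = 2: (m_3, d_3) = (m_1, d_1) = (1, 2), so from here the quotients repeat a_1, a_2; the period length is 2.
Hence the expansion of sqrt(3) is a_0 = 1 followed by the repeating block 1, 2 (period 2).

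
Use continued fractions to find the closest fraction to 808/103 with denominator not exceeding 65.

455/58

Expand x = 808/103 as a continued fraction with the Euclidean algorithm:
  808 = 7*103 + 87, so a_0 = 7.
  103 = 1*87 + 16, so a_1 = 1.
  87 = 5*16 + 7, so a_2 = 5.
  16 = 2*7 + 2, so a_3 = 2.
  7 = 3*2 + 1, so a_4 = 3.
  2 = 2*1 + 0, so a_5 = 2.
so x = [7; 1, 5, 2, 3, 2].
Convergents (p_i = a_i*p_{i-1} + p_{i-2}, q_i = a_i*q_{i-1} + q_{i-2} with p_{-2}=0, p_{-1}=1, q_{-2}=1, q_{-1}=0), until the denominator exceeds 65:
  i=0: a_0=7, p_0 = 7*1 + 0 = 7, q_0 = 7*0 + 1 = 1.
  i=1: a_1=1, p_1 = 1*7 + 1 = 8, q_1 = 1*1 + 0 = 1.
  i=2: a_2=5, p_2 = 5*8 + 7 = 47, q_2 = 5*1 + 1 = 6.
  i=3: a_3=2, p_3 = 2*47 + 8 = 102, q_3 = 2*6 + 1 = 13.
  i=4: a_4=3, p_4 = 3*102 + 47 = 353, q_4 = 3*13 + 6 = 45.
  i=5: a_5=2, p_5 = 2*353 + 102 = 808, q_5 = 2*45 + 13 = 103.
q_5 = 103 > 65, so the last convergent with denominator <= 65 is p_4/q_4 = 353/45.
The closest fraction with denominator <= 65 is either p_4/q_4 or the intermediate fraction (k*p_4 + p_3)/(k*q_4 + q_3) with the largest k >= 1 whose denominator stays <= 65; these approach x as k grows, and every other convergent or intermediate fraction in range is farther away.
Largest k: floor((65 - q_3)/q_4) = floor((65 - 13)/45) = 1.
That gives (1*353 + 102)/(1*45 + 13) = 455/58.
Compare the errors: |x - 353/45| = |808*45 - 353*103|/(103*45) = 1/4635, and |x - 455/58| = |808*58 - 455*103|/(103*58) = 1/5974.
Cross-multiplying, 1*4635 = 4635 < 5974 = 1*5974, so 1/5974 is smaller: the intermediate fraction 455/58 is closer to x than 353/45.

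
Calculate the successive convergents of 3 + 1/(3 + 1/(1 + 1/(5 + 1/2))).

Using the convergent recurrence p_i = a_i*p_{i-1} + p_{i-2}, q_i = a_i*q_{i-1} + q_{i-2} with p_{-2}=0, p_{-1}=1, q_{-2}=1, q_{-1}=0:
  i=0: a_0=3, p_0 = 3*1 + 0 = 3, q_0 = 3*0 + 1 = 1.
  i=1: a_1=3, p_1 = 3*3 + 1 = 10, q_1 = 3*1 + 0 = 3.
  i=2: a_2=1, p_2 = 1*10 + 3 = 13, q_2 = 1*3 + 1 = 4.
  i=3: a_3=5, p_3 = 5*13 + 10 = 75, q_3 = 5*4 + 3 = 23.
  i=4: a_4=2, p_4 = 2*75 + 13 = 163, q_4 = 2*23 + 4 = 50.

3/1, 10/3, 13/4, 75/23, 163/50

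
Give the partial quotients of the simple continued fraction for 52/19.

Run the Euclidean algorithm on 52 and 19; the successive quotients are the partial quotients a_0, a_1, ... (each step inverts the fractional part left over by the previous one):
  52 = 2*19 + 14, so a_0 = 2.
  19 = 1*14 + 5, so a_1 = 1.
  14 = 2*5 + 4, so a_2 = 2.
  5 = 1*4 + 1, so a_3 = 1.
  4 = 4*1 + 0, so a_4 = 4.
The remainder reaches 0 after 5 divisions, so the expansion has 5 partial quotients, read off in order.

[2; 1, 2, 1, 4]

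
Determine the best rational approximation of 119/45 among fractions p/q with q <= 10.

21/8

Expand x = 119/45 as a continued fraction with the Euclidean algorithm:
  119 = 2*45 + 29, so a_0 = 2.
  45 = 1*29 + 16, so a_1 = 1.
  29 = 1*16 + 13, so a_2 = 1.
  16 = 1*13 + 3, so a_3 = 1.
  13 = 4*3 + 1, so a_4 = 4.
  3 = 3*1 + 0, so a_5 = 3.
so x = [2; 1, 1, 1, 4, 3].
Convergents (p_i = a_i*p_{i-1} + p_{i-2}, q_i = a_i*q_{i-1} + q_{i-2} with p_{-2}=0, p_{-1}=1, q_{-2}=1, q_{-1}=0), until the denominator exceeds 10:
  i=0: a_0=2, p_0 = 2*1 + 0 = 2, q_0 = 2*0 + 1 = 1.
  i=1: a_1=1, p_1 = 1*2 + 1 = 3, q_1 = 1*1 + 0 = 1.
  i=2: a_2=1, p_2 = 1*3 + 2 = 5, q_2 = 1*1 + 1 = 2.
  i=3: a_3=1, p_3 = 1*5 + 3 = 8, q_3 = 1*2 + 1 = 3.
  i=4: a_4=4, p_4 = 4*8 + 5 = 37, q_4 = 4*3 + 2 = 14.
q_4 = 14 > 10, so the last convergent with denominator <= 10 is p_3/q_3 = 8/3.
The closest fraction with denominator <= 10 is either p_3/q_3 or the intermediate fraction (k*p_3 + p_2)/(k*q_3 + q_2) with the largest k >= 1 whose denominator stays <= 10; these approach x as k grows, and every other convergent or intermediate fraction in range is farther away.
Largest k: floor((10 - q_2)/q_3) = floor((10 - 2)/3) = 2.
That gives (2*8 + 5)/(2*3 + 2) = 21/8.
Compare the errors: |x - 8/3| = |119*3 - 8*45|/(45*3) = 3/135, and |x - 21/8| = |119*8 - 21*45|/(45*8) = 7/360.
Cross-multiplying, 7*135 = 945 < 1080 = 3*360, so 7/360 is smaller: the intermediate fraction 21/8 is closer to x than 8/3.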